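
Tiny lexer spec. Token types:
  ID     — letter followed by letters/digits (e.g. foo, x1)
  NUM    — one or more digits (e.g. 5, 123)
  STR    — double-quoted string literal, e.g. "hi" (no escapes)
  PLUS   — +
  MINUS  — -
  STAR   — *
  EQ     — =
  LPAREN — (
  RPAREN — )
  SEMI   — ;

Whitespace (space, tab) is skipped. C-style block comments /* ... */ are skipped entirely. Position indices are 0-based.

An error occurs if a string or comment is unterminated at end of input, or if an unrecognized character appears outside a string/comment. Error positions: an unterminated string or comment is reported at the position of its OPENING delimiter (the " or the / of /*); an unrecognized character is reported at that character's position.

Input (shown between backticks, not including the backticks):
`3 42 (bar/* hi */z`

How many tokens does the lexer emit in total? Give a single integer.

pos=0: emit NUM '3' (now at pos=1)
pos=2: emit NUM '42' (now at pos=4)
pos=5: emit LPAREN '('
pos=6: emit ID 'bar' (now at pos=9)
pos=9: enter COMMENT mode (saw '/*')
exit COMMENT mode (now at pos=17)
pos=17: emit ID 'z' (now at pos=18)
DONE. 5 tokens: [NUM, NUM, LPAREN, ID, ID]

Answer: 5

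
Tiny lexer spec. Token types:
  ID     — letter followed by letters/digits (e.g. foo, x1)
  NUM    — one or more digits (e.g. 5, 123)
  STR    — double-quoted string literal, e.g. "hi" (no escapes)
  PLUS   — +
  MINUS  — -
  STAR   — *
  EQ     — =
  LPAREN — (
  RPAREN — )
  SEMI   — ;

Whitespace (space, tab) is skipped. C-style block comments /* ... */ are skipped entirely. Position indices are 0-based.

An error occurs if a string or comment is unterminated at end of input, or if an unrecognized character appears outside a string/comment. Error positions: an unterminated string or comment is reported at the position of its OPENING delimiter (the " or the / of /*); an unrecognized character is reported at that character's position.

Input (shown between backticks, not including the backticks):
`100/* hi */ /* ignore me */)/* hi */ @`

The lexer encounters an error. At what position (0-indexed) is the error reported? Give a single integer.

pos=0: emit NUM '100' (now at pos=3)
pos=3: enter COMMENT mode (saw '/*')
exit COMMENT mode (now at pos=11)
pos=12: enter COMMENT mode (saw '/*')
exit COMMENT mode (now at pos=27)
pos=27: emit RPAREN ')'
pos=28: enter COMMENT mode (saw '/*')
exit COMMENT mode (now at pos=36)
pos=37: ERROR — unrecognized char '@'

Answer: 37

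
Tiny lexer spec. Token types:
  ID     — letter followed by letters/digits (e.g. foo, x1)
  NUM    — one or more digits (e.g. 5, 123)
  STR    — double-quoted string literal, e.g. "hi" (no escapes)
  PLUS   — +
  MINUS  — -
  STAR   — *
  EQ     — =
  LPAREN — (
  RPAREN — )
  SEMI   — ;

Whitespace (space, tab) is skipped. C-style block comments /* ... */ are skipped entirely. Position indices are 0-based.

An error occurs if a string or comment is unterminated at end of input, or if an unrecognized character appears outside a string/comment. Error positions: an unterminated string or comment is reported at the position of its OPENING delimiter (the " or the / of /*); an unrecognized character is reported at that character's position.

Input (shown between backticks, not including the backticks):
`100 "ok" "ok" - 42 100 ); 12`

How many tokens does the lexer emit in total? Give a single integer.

Answer: 9

Derivation:
pos=0: emit NUM '100' (now at pos=3)
pos=4: enter STRING mode
pos=4: emit STR "ok" (now at pos=8)
pos=9: enter STRING mode
pos=9: emit STR "ok" (now at pos=13)
pos=14: emit MINUS '-'
pos=16: emit NUM '42' (now at pos=18)
pos=19: emit NUM '100' (now at pos=22)
pos=23: emit RPAREN ')'
pos=24: emit SEMI ';'
pos=26: emit NUM '12' (now at pos=28)
DONE. 9 tokens: [NUM, STR, STR, MINUS, NUM, NUM, RPAREN, SEMI, NUM]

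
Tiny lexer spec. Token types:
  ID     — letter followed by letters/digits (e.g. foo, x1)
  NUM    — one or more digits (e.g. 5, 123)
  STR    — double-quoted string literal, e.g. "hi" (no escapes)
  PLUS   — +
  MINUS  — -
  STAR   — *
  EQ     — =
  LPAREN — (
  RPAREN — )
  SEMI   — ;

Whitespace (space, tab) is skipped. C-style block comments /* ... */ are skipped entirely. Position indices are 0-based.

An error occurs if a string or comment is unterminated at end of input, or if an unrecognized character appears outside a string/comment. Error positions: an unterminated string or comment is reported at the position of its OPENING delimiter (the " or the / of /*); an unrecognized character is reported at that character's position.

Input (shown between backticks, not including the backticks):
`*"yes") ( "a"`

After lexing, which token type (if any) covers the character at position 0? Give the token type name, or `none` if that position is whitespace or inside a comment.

pos=0: emit STAR '*'
pos=1: enter STRING mode
pos=1: emit STR "yes" (now at pos=6)
pos=6: emit RPAREN ')'
pos=8: emit LPAREN '('
pos=10: enter STRING mode
pos=10: emit STR "a" (now at pos=13)
DONE. 5 tokens: [STAR, STR, RPAREN, LPAREN, STR]
Position 0: char is '*' -> STAR

Answer: STAR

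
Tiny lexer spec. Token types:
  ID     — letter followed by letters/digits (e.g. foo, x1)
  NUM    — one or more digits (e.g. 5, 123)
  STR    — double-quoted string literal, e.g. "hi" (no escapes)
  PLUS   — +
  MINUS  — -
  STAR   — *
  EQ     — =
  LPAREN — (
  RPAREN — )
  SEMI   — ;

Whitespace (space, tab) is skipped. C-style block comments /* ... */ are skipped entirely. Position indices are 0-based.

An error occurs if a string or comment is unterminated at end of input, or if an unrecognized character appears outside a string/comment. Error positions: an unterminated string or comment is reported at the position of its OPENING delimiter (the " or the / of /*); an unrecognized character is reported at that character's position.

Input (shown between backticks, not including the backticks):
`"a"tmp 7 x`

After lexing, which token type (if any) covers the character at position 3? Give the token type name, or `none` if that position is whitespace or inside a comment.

Answer: ID

Derivation:
pos=0: enter STRING mode
pos=0: emit STR "a" (now at pos=3)
pos=3: emit ID 'tmp' (now at pos=6)
pos=7: emit NUM '7' (now at pos=8)
pos=9: emit ID 'x' (now at pos=10)
DONE. 4 tokens: [STR, ID, NUM, ID]
Position 3: char is 't' -> ID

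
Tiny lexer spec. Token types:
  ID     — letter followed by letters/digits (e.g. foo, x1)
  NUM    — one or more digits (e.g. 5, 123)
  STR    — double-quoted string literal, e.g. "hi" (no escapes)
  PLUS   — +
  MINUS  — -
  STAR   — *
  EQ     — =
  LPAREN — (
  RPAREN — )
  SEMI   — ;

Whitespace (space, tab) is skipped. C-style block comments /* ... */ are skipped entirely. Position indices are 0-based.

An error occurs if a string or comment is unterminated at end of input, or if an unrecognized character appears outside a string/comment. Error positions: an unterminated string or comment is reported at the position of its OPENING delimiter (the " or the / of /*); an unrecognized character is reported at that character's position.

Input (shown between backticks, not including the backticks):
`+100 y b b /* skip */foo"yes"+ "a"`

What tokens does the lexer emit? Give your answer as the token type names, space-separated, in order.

pos=0: emit PLUS '+'
pos=1: emit NUM '100' (now at pos=4)
pos=5: emit ID 'y' (now at pos=6)
pos=7: emit ID 'b' (now at pos=8)
pos=9: emit ID 'b' (now at pos=10)
pos=11: enter COMMENT mode (saw '/*')
exit COMMENT mode (now at pos=21)
pos=21: emit ID 'foo' (now at pos=24)
pos=24: enter STRING mode
pos=24: emit STR "yes" (now at pos=29)
pos=29: emit PLUS '+'
pos=31: enter STRING mode
pos=31: emit STR "a" (now at pos=34)
DONE. 9 tokens: [PLUS, NUM, ID, ID, ID, ID, STR, PLUS, STR]

Answer: PLUS NUM ID ID ID ID STR PLUS STR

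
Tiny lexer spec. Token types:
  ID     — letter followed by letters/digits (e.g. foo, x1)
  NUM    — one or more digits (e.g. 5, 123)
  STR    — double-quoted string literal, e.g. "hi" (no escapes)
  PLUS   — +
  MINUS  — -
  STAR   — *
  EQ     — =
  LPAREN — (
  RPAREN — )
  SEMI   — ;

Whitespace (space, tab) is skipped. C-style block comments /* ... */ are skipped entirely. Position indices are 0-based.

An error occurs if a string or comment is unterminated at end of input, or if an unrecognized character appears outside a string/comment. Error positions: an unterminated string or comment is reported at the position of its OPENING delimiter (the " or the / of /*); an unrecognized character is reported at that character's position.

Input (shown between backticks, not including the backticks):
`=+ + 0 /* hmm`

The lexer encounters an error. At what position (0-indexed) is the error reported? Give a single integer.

pos=0: emit EQ '='
pos=1: emit PLUS '+'
pos=3: emit PLUS '+'
pos=5: emit NUM '0' (now at pos=6)
pos=7: enter COMMENT mode (saw '/*')
pos=7: ERROR — unterminated comment (reached EOF)

Answer: 7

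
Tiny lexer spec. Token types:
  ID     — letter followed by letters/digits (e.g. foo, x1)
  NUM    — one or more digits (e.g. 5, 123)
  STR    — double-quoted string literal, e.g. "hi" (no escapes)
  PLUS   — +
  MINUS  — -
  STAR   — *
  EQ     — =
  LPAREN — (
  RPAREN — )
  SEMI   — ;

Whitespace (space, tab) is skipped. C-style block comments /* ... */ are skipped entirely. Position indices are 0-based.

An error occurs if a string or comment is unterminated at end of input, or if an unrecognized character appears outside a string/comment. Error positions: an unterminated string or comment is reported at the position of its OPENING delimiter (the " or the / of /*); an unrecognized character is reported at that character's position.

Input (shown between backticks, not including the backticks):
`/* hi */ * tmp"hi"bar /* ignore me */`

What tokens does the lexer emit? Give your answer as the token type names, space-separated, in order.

Answer: STAR ID STR ID

Derivation:
pos=0: enter COMMENT mode (saw '/*')
exit COMMENT mode (now at pos=8)
pos=9: emit STAR '*'
pos=11: emit ID 'tmp' (now at pos=14)
pos=14: enter STRING mode
pos=14: emit STR "hi" (now at pos=18)
pos=18: emit ID 'bar' (now at pos=21)
pos=22: enter COMMENT mode (saw '/*')
exit COMMENT mode (now at pos=37)
DONE. 4 tokens: [STAR, ID, STR, ID]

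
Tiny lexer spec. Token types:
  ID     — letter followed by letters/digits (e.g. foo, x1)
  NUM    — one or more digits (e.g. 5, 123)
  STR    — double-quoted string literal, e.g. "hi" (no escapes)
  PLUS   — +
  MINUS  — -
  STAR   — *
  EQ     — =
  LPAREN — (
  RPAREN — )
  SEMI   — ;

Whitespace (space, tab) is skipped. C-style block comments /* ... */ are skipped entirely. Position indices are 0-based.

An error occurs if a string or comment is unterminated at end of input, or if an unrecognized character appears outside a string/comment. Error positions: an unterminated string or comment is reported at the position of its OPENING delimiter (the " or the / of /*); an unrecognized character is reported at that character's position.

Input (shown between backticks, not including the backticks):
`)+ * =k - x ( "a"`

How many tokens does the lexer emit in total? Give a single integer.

pos=0: emit RPAREN ')'
pos=1: emit PLUS '+'
pos=3: emit STAR '*'
pos=5: emit EQ '='
pos=6: emit ID 'k' (now at pos=7)
pos=8: emit MINUS '-'
pos=10: emit ID 'x' (now at pos=11)
pos=12: emit LPAREN '('
pos=14: enter STRING mode
pos=14: emit STR "a" (now at pos=17)
DONE. 9 tokens: [RPAREN, PLUS, STAR, EQ, ID, MINUS, ID, LPAREN, STR]

Answer: 9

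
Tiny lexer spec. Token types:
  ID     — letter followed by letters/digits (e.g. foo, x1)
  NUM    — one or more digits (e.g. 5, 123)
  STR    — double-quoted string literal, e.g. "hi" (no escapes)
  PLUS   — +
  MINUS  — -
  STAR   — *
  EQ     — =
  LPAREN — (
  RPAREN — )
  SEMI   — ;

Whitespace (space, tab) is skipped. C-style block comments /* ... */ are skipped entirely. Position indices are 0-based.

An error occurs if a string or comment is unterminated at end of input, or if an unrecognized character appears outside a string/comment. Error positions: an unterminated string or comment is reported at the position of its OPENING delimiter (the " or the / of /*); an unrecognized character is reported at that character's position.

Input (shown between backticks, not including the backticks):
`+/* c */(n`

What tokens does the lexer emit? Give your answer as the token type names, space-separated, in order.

Answer: PLUS LPAREN ID

Derivation:
pos=0: emit PLUS '+'
pos=1: enter COMMENT mode (saw '/*')
exit COMMENT mode (now at pos=8)
pos=8: emit LPAREN '('
pos=9: emit ID 'n' (now at pos=10)
DONE. 3 tokens: [PLUS, LPAREN, ID]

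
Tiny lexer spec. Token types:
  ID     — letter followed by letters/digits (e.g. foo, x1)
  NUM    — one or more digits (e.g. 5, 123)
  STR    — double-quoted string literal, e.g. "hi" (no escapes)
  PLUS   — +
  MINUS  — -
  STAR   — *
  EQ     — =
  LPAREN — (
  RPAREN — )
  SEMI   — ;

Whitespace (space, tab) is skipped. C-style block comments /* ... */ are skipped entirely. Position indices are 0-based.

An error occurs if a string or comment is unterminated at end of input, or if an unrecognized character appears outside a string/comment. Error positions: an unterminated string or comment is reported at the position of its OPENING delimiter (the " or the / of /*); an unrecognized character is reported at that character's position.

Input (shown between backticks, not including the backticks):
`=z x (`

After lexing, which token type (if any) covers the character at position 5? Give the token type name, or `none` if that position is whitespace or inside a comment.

pos=0: emit EQ '='
pos=1: emit ID 'z' (now at pos=2)
pos=3: emit ID 'x' (now at pos=4)
pos=5: emit LPAREN '('
DONE. 4 tokens: [EQ, ID, ID, LPAREN]
Position 5: char is '(' -> LPAREN

Answer: LPAREN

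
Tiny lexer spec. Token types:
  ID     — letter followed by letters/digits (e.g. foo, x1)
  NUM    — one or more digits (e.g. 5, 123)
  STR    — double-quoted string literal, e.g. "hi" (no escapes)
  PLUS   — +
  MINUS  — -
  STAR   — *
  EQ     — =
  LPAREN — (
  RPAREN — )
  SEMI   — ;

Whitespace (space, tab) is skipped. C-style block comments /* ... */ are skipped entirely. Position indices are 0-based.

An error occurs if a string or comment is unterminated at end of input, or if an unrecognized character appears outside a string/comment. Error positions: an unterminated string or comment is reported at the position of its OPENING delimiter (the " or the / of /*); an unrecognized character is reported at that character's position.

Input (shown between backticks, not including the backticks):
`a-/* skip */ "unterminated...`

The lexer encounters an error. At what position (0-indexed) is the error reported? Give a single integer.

pos=0: emit ID 'a' (now at pos=1)
pos=1: emit MINUS '-'
pos=2: enter COMMENT mode (saw '/*')
exit COMMENT mode (now at pos=12)
pos=13: enter STRING mode
pos=13: ERROR — unterminated string

Answer: 13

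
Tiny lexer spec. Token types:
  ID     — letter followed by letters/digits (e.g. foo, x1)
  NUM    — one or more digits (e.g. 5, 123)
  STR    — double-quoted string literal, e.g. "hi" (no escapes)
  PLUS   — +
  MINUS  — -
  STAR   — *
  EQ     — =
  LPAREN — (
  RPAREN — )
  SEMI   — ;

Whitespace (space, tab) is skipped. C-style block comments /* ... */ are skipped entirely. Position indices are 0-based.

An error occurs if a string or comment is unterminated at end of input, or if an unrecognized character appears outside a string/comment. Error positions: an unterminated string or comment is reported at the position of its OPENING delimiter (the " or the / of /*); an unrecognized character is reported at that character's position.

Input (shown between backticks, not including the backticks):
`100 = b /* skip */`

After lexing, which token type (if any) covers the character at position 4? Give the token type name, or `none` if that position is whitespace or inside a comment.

pos=0: emit NUM '100' (now at pos=3)
pos=4: emit EQ '='
pos=6: emit ID 'b' (now at pos=7)
pos=8: enter COMMENT mode (saw '/*')
exit COMMENT mode (now at pos=18)
DONE. 3 tokens: [NUM, EQ, ID]
Position 4: char is '=' -> EQ

Answer: EQ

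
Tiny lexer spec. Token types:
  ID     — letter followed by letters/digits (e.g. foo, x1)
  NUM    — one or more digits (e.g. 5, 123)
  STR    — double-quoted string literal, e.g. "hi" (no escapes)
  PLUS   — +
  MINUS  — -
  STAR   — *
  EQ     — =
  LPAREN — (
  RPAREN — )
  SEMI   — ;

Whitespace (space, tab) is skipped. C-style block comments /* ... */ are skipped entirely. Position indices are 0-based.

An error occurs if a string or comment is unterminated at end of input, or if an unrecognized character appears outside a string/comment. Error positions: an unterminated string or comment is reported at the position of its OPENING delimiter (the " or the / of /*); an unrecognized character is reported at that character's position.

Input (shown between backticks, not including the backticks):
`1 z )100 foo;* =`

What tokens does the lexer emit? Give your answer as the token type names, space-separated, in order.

pos=0: emit NUM '1' (now at pos=1)
pos=2: emit ID 'z' (now at pos=3)
pos=4: emit RPAREN ')'
pos=5: emit NUM '100' (now at pos=8)
pos=9: emit ID 'foo' (now at pos=12)
pos=12: emit SEMI ';'
pos=13: emit STAR '*'
pos=15: emit EQ '='
DONE. 8 tokens: [NUM, ID, RPAREN, NUM, ID, SEMI, STAR, EQ]

Answer: NUM ID RPAREN NUM ID SEMI STAR EQ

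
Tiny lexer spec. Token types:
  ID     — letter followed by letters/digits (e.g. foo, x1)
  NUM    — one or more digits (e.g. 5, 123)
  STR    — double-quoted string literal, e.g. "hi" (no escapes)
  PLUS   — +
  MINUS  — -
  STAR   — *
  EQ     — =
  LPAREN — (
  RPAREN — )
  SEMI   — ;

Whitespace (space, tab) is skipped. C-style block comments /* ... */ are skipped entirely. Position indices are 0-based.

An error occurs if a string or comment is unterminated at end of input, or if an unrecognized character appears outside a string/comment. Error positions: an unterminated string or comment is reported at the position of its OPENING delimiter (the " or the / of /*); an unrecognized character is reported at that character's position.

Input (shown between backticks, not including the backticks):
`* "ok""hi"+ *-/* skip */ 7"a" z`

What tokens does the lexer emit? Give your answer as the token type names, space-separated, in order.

Answer: STAR STR STR PLUS STAR MINUS NUM STR ID

Derivation:
pos=0: emit STAR '*'
pos=2: enter STRING mode
pos=2: emit STR "ok" (now at pos=6)
pos=6: enter STRING mode
pos=6: emit STR "hi" (now at pos=10)
pos=10: emit PLUS '+'
pos=12: emit STAR '*'
pos=13: emit MINUS '-'
pos=14: enter COMMENT mode (saw '/*')
exit COMMENT mode (now at pos=24)
pos=25: emit NUM '7' (now at pos=26)
pos=26: enter STRING mode
pos=26: emit STR "a" (now at pos=29)
pos=30: emit ID 'z' (now at pos=31)
DONE. 9 tokens: [STAR, STR, STR, PLUS, STAR, MINUS, NUM, STR, ID]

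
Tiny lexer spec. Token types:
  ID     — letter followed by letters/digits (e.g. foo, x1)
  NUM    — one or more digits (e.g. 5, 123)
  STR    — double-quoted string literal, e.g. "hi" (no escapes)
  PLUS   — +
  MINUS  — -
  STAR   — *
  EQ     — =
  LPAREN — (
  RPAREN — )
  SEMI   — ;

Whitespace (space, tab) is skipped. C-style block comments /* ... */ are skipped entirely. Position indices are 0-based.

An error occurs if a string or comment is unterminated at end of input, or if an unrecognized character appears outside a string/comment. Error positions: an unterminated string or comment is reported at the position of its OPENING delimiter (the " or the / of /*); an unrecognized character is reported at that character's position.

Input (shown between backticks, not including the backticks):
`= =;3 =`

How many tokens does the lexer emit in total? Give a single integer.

pos=0: emit EQ '='
pos=2: emit EQ '='
pos=3: emit SEMI ';'
pos=4: emit NUM '3' (now at pos=5)
pos=6: emit EQ '='
DONE. 5 tokens: [EQ, EQ, SEMI, NUM, EQ]

Answer: 5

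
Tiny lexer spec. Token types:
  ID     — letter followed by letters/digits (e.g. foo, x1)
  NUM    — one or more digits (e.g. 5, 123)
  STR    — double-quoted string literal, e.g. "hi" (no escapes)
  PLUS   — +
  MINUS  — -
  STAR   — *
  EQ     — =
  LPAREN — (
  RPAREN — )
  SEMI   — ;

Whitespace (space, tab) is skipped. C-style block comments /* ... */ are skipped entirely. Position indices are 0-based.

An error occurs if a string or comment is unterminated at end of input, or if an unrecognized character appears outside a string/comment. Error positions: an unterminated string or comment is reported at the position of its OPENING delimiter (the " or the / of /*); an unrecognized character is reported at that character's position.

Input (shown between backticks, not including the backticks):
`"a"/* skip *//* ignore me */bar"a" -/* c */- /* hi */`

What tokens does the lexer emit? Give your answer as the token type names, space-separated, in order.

Answer: STR ID STR MINUS MINUS

Derivation:
pos=0: enter STRING mode
pos=0: emit STR "a" (now at pos=3)
pos=3: enter COMMENT mode (saw '/*')
exit COMMENT mode (now at pos=13)
pos=13: enter COMMENT mode (saw '/*')
exit COMMENT mode (now at pos=28)
pos=28: emit ID 'bar' (now at pos=31)
pos=31: enter STRING mode
pos=31: emit STR "a" (now at pos=34)
pos=35: emit MINUS '-'
pos=36: enter COMMENT mode (saw '/*')
exit COMMENT mode (now at pos=43)
pos=43: emit MINUS '-'
pos=45: enter COMMENT mode (saw '/*')
exit COMMENT mode (now at pos=53)
DONE. 5 tokens: [STR, ID, STR, MINUS, MINUS]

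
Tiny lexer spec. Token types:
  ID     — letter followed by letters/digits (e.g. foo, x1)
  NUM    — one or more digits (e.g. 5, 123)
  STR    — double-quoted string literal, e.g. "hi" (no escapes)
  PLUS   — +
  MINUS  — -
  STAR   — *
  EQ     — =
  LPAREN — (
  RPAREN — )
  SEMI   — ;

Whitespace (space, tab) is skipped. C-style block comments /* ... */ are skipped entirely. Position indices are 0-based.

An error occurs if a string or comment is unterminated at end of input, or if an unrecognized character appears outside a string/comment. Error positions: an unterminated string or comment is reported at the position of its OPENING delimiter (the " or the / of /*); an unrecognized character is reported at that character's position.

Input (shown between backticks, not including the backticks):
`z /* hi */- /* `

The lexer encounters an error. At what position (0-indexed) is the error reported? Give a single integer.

Answer: 12

Derivation:
pos=0: emit ID 'z' (now at pos=1)
pos=2: enter COMMENT mode (saw '/*')
exit COMMENT mode (now at pos=10)
pos=10: emit MINUS '-'
pos=12: enter COMMENT mode (saw '/*')
pos=12: ERROR — unterminated comment (reached EOF)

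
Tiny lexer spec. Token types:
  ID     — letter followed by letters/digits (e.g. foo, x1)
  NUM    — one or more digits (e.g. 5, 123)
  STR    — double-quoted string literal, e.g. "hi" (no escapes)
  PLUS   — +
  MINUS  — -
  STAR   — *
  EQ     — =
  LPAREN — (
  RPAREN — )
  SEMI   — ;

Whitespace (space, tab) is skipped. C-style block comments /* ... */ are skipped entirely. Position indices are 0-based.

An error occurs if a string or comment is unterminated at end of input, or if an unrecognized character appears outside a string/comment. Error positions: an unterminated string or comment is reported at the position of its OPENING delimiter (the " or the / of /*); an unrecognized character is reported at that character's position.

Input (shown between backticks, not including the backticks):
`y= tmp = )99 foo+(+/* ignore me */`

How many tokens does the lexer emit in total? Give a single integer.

pos=0: emit ID 'y' (now at pos=1)
pos=1: emit EQ '='
pos=3: emit ID 'tmp' (now at pos=6)
pos=7: emit EQ '='
pos=9: emit RPAREN ')'
pos=10: emit NUM '99' (now at pos=12)
pos=13: emit ID 'foo' (now at pos=16)
pos=16: emit PLUS '+'
pos=17: emit LPAREN '('
pos=18: emit PLUS '+'
pos=19: enter COMMENT mode (saw '/*')
exit COMMENT mode (now at pos=34)
DONE. 10 tokens: [ID, EQ, ID, EQ, RPAREN, NUM, ID, PLUS, LPAREN, PLUS]

Answer: 10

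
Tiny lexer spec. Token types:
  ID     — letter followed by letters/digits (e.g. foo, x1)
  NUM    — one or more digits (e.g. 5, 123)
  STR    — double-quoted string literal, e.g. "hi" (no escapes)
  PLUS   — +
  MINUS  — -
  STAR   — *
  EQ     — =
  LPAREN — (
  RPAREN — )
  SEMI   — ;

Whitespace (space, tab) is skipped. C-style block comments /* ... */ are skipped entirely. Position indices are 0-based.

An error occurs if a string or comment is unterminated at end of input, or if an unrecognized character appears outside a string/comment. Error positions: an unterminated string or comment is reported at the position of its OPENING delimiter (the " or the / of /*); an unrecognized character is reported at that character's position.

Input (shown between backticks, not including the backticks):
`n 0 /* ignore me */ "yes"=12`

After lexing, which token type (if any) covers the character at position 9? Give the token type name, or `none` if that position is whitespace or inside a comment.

Answer: none

Derivation:
pos=0: emit ID 'n' (now at pos=1)
pos=2: emit NUM '0' (now at pos=3)
pos=4: enter COMMENT mode (saw '/*')
exit COMMENT mode (now at pos=19)
pos=20: enter STRING mode
pos=20: emit STR "yes" (now at pos=25)
pos=25: emit EQ '='
pos=26: emit NUM '12' (now at pos=28)
DONE. 5 tokens: [ID, NUM, STR, EQ, NUM]
Position 9: char is 'n' -> none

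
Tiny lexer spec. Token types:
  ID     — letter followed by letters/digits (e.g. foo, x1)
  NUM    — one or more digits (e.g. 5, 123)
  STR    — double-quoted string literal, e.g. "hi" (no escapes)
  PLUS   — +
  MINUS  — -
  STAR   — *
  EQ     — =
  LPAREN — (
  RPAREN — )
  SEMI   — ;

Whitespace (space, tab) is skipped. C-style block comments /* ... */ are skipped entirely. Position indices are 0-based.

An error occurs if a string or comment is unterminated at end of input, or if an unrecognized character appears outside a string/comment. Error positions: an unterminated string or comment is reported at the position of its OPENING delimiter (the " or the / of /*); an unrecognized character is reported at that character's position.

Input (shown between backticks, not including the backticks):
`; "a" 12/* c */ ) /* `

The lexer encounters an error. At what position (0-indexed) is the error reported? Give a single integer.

Answer: 18

Derivation:
pos=0: emit SEMI ';'
pos=2: enter STRING mode
pos=2: emit STR "a" (now at pos=5)
pos=6: emit NUM '12' (now at pos=8)
pos=8: enter COMMENT mode (saw '/*')
exit COMMENT mode (now at pos=15)
pos=16: emit RPAREN ')'
pos=18: enter COMMENT mode (saw '/*')
pos=18: ERROR — unterminated comment (reached EOF)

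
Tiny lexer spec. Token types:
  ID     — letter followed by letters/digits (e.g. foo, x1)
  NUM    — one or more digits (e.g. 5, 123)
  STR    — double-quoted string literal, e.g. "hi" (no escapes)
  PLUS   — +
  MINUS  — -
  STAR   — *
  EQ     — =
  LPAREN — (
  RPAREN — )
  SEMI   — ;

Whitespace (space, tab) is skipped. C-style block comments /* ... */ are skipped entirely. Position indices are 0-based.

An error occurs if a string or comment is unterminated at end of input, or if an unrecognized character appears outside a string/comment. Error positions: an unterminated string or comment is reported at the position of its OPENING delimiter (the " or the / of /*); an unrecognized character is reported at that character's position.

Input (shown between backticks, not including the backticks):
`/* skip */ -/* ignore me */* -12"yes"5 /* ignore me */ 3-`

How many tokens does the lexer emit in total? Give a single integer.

Answer: 8

Derivation:
pos=0: enter COMMENT mode (saw '/*')
exit COMMENT mode (now at pos=10)
pos=11: emit MINUS '-'
pos=12: enter COMMENT mode (saw '/*')
exit COMMENT mode (now at pos=27)
pos=27: emit STAR '*'
pos=29: emit MINUS '-'
pos=30: emit NUM '12' (now at pos=32)
pos=32: enter STRING mode
pos=32: emit STR "yes" (now at pos=37)
pos=37: emit NUM '5' (now at pos=38)
pos=39: enter COMMENT mode (saw '/*')
exit COMMENT mode (now at pos=54)
pos=55: emit NUM '3' (now at pos=56)
pos=56: emit MINUS '-'
DONE. 8 tokens: [MINUS, STAR, MINUS, NUM, STR, NUM, NUM, MINUS]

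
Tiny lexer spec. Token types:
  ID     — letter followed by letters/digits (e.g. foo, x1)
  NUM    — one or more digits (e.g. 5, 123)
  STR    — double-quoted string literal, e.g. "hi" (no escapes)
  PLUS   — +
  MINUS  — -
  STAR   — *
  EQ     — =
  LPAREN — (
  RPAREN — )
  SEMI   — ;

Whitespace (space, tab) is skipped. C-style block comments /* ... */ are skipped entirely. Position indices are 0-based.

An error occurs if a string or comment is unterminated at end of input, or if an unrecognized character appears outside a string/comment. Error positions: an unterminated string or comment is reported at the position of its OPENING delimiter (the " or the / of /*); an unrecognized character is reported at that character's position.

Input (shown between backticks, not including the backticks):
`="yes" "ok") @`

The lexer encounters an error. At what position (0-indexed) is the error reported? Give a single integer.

pos=0: emit EQ '='
pos=1: enter STRING mode
pos=1: emit STR "yes" (now at pos=6)
pos=7: enter STRING mode
pos=7: emit STR "ok" (now at pos=11)
pos=11: emit RPAREN ')'
pos=13: ERROR — unrecognized char '@'

Answer: 13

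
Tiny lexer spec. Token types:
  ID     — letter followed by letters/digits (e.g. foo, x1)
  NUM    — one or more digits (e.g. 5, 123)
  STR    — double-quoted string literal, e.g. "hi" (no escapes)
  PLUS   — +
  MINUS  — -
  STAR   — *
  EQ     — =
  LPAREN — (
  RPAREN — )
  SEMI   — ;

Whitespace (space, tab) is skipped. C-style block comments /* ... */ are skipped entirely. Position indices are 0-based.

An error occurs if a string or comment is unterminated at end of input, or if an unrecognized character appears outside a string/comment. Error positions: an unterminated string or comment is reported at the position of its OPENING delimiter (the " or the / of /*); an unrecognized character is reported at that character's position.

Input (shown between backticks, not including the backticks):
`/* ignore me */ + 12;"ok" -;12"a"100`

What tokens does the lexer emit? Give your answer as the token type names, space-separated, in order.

Answer: PLUS NUM SEMI STR MINUS SEMI NUM STR NUM

Derivation:
pos=0: enter COMMENT mode (saw '/*')
exit COMMENT mode (now at pos=15)
pos=16: emit PLUS '+'
pos=18: emit NUM '12' (now at pos=20)
pos=20: emit SEMI ';'
pos=21: enter STRING mode
pos=21: emit STR "ok" (now at pos=25)
pos=26: emit MINUS '-'
pos=27: emit SEMI ';'
pos=28: emit NUM '12' (now at pos=30)
pos=30: enter STRING mode
pos=30: emit STR "a" (now at pos=33)
pos=33: emit NUM '100' (now at pos=36)
DONE. 9 tokens: [PLUS, NUM, SEMI, STR, MINUS, SEMI, NUM, STR, NUM]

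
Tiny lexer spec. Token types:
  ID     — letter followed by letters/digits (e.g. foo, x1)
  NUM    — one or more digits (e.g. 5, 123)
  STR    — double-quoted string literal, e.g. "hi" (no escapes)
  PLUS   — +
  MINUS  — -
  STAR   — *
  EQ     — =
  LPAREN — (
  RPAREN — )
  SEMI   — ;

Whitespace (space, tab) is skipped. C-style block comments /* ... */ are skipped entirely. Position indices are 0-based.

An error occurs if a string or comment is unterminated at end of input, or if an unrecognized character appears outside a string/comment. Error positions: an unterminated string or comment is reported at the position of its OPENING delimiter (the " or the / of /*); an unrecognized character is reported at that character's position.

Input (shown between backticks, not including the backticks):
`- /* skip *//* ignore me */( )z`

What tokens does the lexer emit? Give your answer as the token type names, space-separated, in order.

pos=0: emit MINUS '-'
pos=2: enter COMMENT mode (saw '/*')
exit COMMENT mode (now at pos=12)
pos=12: enter COMMENT mode (saw '/*')
exit COMMENT mode (now at pos=27)
pos=27: emit LPAREN '('
pos=29: emit RPAREN ')'
pos=30: emit ID 'z' (now at pos=31)
DONE. 4 tokens: [MINUS, LPAREN, RPAREN, ID]

Answer: MINUS LPAREN RPAREN ID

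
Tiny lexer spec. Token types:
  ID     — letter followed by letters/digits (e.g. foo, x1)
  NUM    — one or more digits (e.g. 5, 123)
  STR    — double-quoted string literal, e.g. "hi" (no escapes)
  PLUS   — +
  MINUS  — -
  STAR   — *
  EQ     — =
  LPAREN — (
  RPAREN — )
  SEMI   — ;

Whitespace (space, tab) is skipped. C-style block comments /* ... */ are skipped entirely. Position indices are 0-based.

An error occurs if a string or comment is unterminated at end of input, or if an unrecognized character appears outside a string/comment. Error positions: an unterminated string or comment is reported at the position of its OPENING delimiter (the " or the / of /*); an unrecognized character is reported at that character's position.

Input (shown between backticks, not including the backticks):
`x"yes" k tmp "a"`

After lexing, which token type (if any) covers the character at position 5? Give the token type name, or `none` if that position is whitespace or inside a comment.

Answer: STR

Derivation:
pos=0: emit ID 'x' (now at pos=1)
pos=1: enter STRING mode
pos=1: emit STR "yes" (now at pos=6)
pos=7: emit ID 'k' (now at pos=8)
pos=9: emit ID 'tmp' (now at pos=12)
pos=13: enter STRING mode
pos=13: emit STR "a" (now at pos=16)
DONE. 5 tokens: [ID, STR, ID, ID, STR]
Position 5: char is '"' -> STR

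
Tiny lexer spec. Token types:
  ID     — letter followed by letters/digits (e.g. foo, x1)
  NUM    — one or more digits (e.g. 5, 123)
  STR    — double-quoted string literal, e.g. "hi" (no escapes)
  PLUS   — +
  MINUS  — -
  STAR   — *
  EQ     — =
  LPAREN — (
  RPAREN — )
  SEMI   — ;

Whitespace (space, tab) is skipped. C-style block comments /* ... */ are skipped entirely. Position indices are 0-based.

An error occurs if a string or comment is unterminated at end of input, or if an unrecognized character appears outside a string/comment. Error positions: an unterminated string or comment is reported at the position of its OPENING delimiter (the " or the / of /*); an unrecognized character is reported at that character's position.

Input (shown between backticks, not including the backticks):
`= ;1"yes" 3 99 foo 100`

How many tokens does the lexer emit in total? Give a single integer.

Answer: 8

Derivation:
pos=0: emit EQ '='
pos=2: emit SEMI ';'
pos=3: emit NUM '1' (now at pos=4)
pos=4: enter STRING mode
pos=4: emit STR "yes" (now at pos=9)
pos=10: emit NUM '3' (now at pos=11)
pos=12: emit NUM '99' (now at pos=14)
pos=15: emit ID 'foo' (now at pos=18)
pos=19: emit NUM '100' (now at pos=22)
DONE. 8 tokens: [EQ, SEMI, NUM, STR, NUM, NUM, ID, NUM]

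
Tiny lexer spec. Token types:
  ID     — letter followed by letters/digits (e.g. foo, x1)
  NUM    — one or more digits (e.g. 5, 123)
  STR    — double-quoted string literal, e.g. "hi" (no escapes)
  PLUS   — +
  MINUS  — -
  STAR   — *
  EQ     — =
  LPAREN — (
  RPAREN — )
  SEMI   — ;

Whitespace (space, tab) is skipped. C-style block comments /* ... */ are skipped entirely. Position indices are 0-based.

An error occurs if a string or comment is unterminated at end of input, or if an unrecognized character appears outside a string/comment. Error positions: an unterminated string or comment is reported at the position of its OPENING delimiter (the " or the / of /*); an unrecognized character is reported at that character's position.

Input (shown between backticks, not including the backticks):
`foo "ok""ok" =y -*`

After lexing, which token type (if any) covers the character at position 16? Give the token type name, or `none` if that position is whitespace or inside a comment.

Answer: MINUS

Derivation:
pos=0: emit ID 'foo' (now at pos=3)
pos=4: enter STRING mode
pos=4: emit STR "ok" (now at pos=8)
pos=8: enter STRING mode
pos=8: emit STR "ok" (now at pos=12)
pos=13: emit EQ '='
pos=14: emit ID 'y' (now at pos=15)
pos=16: emit MINUS '-'
pos=17: emit STAR '*'
DONE. 7 tokens: [ID, STR, STR, EQ, ID, MINUS, STAR]
Position 16: char is '-' -> MINUS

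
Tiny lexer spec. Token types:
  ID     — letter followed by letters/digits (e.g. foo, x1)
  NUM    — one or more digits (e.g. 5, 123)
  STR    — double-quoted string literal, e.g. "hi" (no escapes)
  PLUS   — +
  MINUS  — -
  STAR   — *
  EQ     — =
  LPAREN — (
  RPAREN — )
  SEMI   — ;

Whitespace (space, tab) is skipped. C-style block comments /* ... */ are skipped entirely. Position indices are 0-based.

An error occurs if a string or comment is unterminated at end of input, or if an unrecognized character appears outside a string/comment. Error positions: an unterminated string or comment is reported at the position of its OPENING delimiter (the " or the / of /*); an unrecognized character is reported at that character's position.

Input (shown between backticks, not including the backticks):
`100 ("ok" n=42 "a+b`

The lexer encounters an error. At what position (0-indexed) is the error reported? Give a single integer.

Answer: 15

Derivation:
pos=0: emit NUM '100' (now at pos=3)
pos=4: emit LPAREN '('
pos=5: enter STRING mode
pos=5: emit STR "ok" (now at pos=9)
pos=10: emit ID 'n' (now at pos=11)
pos=11: emit EQ '='
pos=12: emit NUM '42' (now at pos=14)
pos=15: enter STRING mode
pos=15: ERROR — unterminated string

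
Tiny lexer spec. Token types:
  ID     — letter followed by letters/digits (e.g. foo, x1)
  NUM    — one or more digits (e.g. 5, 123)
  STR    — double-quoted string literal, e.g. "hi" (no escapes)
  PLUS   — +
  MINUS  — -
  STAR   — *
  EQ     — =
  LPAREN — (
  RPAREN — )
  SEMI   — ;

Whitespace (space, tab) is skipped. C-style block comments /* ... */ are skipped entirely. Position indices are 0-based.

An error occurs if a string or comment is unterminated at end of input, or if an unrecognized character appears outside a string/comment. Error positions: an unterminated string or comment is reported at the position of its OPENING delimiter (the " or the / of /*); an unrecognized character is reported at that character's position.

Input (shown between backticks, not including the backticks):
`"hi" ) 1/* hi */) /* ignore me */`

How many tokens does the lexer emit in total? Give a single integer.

Answer: 4

Derivation:
pos=0: enter STRING mode
pos=0: emit STR "hi" (now at pos=4)
pos=5: emit RPAREN ')'
pos=7: emit NUM '1' (now at pos=8)
pos=8: enter COMMENT mode (saw '/*')
exit COMMENT mode (now at pos=16)
pos=16: emit RPAREN ')'
pos=18: enter COMMENT mode (saw '/*')
exit COMMENT mode (now at pos=33)
DONE. 4 tokens: [STR, RPAREN, NUM, RPAREN]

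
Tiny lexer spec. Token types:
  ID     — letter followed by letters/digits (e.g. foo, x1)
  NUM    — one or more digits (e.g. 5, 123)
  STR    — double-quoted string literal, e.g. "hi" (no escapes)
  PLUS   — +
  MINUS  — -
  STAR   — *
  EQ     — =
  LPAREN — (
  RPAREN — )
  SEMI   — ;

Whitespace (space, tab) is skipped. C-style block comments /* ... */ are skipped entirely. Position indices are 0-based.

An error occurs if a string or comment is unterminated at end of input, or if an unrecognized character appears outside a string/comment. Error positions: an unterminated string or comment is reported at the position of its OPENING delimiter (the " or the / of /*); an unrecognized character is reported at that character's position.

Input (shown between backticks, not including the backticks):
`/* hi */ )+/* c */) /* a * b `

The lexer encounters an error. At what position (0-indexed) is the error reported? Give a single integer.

Answer: 20

Derivation:
pos=0: enter COMMENT mode (saw '/*')
exit COMMENT mode (now at pos=8)
pos=9: emit RPAREN ')'
pos=10: emit PLUS '+'
pos=11: enter COMMENT mode (saw '/*')
exit COMMENT mode (now at pos=18)
pos=18: emit RPAREN ')'
pos=20: enter COMMENT mode (saw '/*')
pos=20: ERROR — unterminated comment (reached EOF)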